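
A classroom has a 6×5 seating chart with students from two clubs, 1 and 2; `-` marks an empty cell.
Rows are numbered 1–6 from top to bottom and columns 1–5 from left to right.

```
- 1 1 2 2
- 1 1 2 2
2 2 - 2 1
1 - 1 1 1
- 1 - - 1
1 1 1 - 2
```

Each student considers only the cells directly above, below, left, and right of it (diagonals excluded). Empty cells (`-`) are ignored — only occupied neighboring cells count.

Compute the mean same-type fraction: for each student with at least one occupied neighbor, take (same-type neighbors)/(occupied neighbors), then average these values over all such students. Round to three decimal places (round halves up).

0.678

(1,2)1 2/2
(1,3)1 2/3
(1,4)2 2/3
(1,5)2 2/2
(2,2)1 2/3
(2,3)1 2/3
(2,4)2 3/4
(2,5)2 2/3
(3,1)2 1/2
(3,2)2 1/2
(3,4)2 1/3
(3,5)1 1/3
(4,1)1 0/1
(4,3)1 1/1
(4,4)1 2/3
(4,5)1 3/3
(5,2)1 1/1
(5,5)1 1/2
(6,1)1 1/1
(6,2)1 3/3
(6,3)1 1/1
(6,5)2 0/1
Sum over 22 students: 2/2 + 2/3 + 2/3 + 2/2 + 2/3 + 2/3 + 3/4 + 2/3 + 1/2 + 1/2 + 1/3 + 1/3 + 0/1 + 1/1 + 2/3 + 3/3 + 1/1 + 1/2 + 1/1 + 3/3 + 1/1 + 0/1 = 179/12; mean = 179/12 ÷ 22 = 179/264 = 0.678030… → 0.678.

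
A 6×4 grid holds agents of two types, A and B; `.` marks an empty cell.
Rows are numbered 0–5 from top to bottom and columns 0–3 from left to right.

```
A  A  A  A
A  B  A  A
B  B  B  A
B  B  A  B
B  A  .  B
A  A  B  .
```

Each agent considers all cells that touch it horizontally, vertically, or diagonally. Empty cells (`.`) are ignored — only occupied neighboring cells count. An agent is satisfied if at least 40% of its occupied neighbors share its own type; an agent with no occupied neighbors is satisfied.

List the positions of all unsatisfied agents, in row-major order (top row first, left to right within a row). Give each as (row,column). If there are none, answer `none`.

(0,0)A 2/3 ok
(0,1)A 4/5 ok
(0,2)A 4/5 ok
(0,3)A 3/3 ok
(1,0)A 2/5 ok
(1,1)B 3/8 unhappy
(1,2)A 5/8 ok
(1,3)A 4/5 ok
(2,0)B 4/5 ok
(2,1)B 5/8 ok
(2,2)B 4/8 ok
(2,3)A 3/5 ok
(3,0)B 4/5 ok
(3,1)B 5/7 ok
(3,2)A 2/7 unhappy
(3,3)B 2/4 ok
(4,0)B 2/5 ok
(4,1)A 3/7 ok
(4,3)B 2/3 ok
(5,0)A 2/3 ok
(5,1)A 2/4 ok
(5,2)B 1/3 unhappy

(1,1), (3,2), (5,2)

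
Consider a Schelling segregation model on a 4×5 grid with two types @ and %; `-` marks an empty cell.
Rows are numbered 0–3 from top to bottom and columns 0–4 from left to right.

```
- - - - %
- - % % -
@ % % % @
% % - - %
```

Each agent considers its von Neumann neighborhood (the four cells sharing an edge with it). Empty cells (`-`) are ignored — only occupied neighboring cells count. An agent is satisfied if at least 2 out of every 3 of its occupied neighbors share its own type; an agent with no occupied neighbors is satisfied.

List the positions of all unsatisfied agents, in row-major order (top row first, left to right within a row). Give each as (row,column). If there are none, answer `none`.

Row 0: (0,4)% 0/0 ✓
Row 1: (1,2)% 2/2 ✓ · (1,3)% 2/2 ✓
Row 2: (2,0)@ 0/2 ✗ · (2,1)% 2/3 ✓ · (2,2)% 3/3 ✓ · (2,3)% 2/3 ✓ · (2,4)@ 0/2 ✗
Row 3: (3,0)% 1/2 ✗ · (3,1)% 2/2 ✓ · (3,4)% 0/1 ✗

(2,0), (2,4), (3,0), (3,4)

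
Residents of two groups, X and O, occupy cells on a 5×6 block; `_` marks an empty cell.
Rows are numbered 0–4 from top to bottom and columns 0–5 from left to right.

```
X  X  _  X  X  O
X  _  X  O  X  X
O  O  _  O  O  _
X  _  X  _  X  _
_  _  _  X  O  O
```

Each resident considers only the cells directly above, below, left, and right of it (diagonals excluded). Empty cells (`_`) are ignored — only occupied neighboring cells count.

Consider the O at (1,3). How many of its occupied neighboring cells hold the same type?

1

Occupied neighbors of (1,3): (0,3)=X, (2,3)=O, (1,2)=X, (1,4)=X.
Same type (O): 1 of 4.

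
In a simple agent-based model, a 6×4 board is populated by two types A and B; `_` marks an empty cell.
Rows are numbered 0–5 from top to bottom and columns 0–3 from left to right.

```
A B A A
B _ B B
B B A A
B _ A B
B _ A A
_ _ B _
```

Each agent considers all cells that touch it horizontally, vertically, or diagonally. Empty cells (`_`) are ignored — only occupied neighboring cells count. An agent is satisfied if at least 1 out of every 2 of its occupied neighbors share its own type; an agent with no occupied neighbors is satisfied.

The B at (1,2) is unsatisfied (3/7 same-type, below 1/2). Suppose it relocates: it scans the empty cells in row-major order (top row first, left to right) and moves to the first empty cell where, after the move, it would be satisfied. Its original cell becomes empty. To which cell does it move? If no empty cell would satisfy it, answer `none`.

Vacating (1,2). Empty cells in order:
  (1,1): 4/7 same-type → satisfied — stop here.

(1,1)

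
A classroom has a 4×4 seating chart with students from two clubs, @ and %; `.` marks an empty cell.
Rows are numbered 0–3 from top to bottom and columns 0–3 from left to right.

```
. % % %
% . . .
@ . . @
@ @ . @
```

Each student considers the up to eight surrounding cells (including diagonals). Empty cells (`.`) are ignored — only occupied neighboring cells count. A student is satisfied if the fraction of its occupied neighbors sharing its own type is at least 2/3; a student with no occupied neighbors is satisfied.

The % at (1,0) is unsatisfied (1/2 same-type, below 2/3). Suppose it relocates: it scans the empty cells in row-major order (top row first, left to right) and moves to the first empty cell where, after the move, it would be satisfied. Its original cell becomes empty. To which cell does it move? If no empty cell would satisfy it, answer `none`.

(0,0)

Vacating (1,0). Empty cells in order:
  (0,0): 1/1 same-type → satisfied — stop here.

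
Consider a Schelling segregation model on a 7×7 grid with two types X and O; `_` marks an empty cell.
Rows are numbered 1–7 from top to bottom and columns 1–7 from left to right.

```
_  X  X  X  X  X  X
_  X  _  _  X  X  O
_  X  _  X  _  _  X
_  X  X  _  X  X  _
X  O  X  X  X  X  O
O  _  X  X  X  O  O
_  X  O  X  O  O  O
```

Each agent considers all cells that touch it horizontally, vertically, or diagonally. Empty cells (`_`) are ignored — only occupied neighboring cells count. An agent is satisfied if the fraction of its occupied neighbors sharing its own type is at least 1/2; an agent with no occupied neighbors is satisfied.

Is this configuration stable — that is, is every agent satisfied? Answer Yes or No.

Row 1: (1,2)X 2/2 ✓ · (1,3)X 3/3 ✓ · (1,4)X 3/3 ✓ · (1,5)X 4/4 ✓ · (1,6)X 4/5 ✓ · (1,7)X 2/3 ✓
Row 2: (2,2)X 3/3 ✓ · (2,5)X 5/5 ✓ · (2,6)X 5/6 ✓ · (2,7)O 0/4 ✗
Row 3: (3,2)X 3/3 ✓ · (3,4)X 3/3 ✓ · (3,7)X 2/3 ✓
Row 4: (4,2)X 4/5 ✓ · (4,3)X 5/6 ✓ · (4,5)X 5/5 ✓ · (4,6)X 4/5 ✓
Row 5: (5,1)X 1/3 ✗ · (5,2)O 1/6 ✗ · (5,3)X 5/6 ✓ · (5,4)X 7/7 ✓ · (5,5)X 6/7 ✓ · (5,6)X 4/7 ✓ · (5,7)O 2/4 ✓
Row 6: (6,1)O 1/3 ✗ · (6,3)X 5/7 ✓ · (6,4)X 6/8 ✓ · (6,5)X 5/8 ✓ · (6,6)O 5/8 ✓ · (6,7)O 4/5 ✓
Row 7: (7,2)X 1/3 ✗ · (7,3)O 0/4 ✗ · (7,4)X 3/5 ✓ · (7,5)O 2/5 ✗ · (7,6)O 4/5 ✓ · (7,7)O 3/3 ✓
For instance (2,7) has only 0/4 same-type neighbors, below 1/2.

No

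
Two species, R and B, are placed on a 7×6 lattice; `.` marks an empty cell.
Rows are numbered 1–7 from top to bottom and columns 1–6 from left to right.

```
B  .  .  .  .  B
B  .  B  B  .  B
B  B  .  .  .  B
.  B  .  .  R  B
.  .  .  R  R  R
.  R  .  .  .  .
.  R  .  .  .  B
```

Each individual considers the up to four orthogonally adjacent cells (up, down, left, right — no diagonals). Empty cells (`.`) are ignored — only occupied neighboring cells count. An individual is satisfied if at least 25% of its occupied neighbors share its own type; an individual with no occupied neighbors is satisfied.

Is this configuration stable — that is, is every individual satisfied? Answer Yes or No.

(1,1)B 1/1 ok
(1,6)B 1/1 ok
(2,1)B 2/2 ok
(2,3)B 1/1 ok
(2,4)B 1/1 ok
(2,6)B 2/2 ok
(3,1)B 2/2 ok
(3,2)B 2/2 ok
(3,6)B 2/2 ok
(4,2)B 1/1 ok
(4,5)R 1/2 ok
(4,6)B 1/3 ok
(5,4)R 1/1 ok
(5,5)R 3/3 ok
(5,6)R 1/2 ok
(6,2)R 1/1 ok
(7,2)R 1/1 ok
(7,6)B 0/0 ok
All meet the threshold, so the configuration is stable.

Yes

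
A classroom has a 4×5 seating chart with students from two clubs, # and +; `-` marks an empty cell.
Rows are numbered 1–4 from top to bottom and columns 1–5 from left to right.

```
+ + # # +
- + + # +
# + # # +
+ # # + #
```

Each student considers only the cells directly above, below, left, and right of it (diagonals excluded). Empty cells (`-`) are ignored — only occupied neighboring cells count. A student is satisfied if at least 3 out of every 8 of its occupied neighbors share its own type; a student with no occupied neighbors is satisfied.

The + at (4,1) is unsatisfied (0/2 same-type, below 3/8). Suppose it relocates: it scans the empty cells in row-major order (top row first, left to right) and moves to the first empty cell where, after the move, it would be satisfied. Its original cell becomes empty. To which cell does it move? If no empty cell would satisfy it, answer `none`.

Vacating (4,1). Empty cells in order:
  (2,1): 2/3 same-type → satisfied — stop here.

(2,1)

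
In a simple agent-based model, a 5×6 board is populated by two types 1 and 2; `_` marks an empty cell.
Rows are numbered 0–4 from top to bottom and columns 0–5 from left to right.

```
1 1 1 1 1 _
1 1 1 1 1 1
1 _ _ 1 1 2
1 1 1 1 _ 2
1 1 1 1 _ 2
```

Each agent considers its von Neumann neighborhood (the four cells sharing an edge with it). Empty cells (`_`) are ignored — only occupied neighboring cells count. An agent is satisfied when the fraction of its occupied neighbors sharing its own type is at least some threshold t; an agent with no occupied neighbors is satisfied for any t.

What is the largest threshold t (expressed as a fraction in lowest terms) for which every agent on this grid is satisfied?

1/3

Row 0: (0,0)1 2/2 · (0,1)1 3/3 · (0,2)1 3/3 · (0,3)1 3/3 · (0,4)1 2/2
Row 1: (1,0)1 3/3 · (1,1)1 3/3 · (1,2)1 3/3 · (1,3)1 4/4 · (1,4)1 4/4 · (1,5)1 1/2
Row 2: (2,0)1 2/2 · (2,3)1 3/3 · (2,4)1 2/3 · (2,5)2 1/3
Row 3: (3,0)1 3/3 · (3,1)1 3/3 · (3,2)1 3/3 · (3,3)1 3/3 · (3,5)2 2/2
Row 4: (4,0)1 2/2 · (4,1)1 3/3 · (4,2)1 3/3 · (4,3)1 2/2 · (4,5)2 1/1
The smallest same-type fraction is 1/3 at (2,5), which reduces to 1/3. Any threshold above that leaves this agent unsatisfied.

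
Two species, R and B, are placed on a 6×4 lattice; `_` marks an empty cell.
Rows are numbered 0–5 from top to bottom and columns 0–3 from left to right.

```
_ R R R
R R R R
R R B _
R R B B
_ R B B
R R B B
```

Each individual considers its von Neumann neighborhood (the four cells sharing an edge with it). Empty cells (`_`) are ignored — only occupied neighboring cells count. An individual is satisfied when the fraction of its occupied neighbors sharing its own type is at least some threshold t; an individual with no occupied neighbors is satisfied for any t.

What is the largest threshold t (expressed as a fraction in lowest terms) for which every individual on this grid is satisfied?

Row 0: (0,1)R 2/2 · (0,2)R 3/3 · (0,3)R 2/2
Row 1: (1,0)R 2/2 · (1,1)R 4/4 · (1,2)R 3/4 · (1,3)R 2/2
Row 2: (2,0)R 3/3 · (2,1)R 3/4 · (2,2)B 1/3
Row 3: (3,0)R 2/2 · (3,1)R 3/4 · (3,2)B 3/4 · (3,3)B 2/2
Row 4: (4,1)R 2/3 · (4,2)B 3/4 · (4,3)B 3/3
Row 5: (5,0)R 1/1 · (5,1)R 2/3 · (5,2)B 2/3 · (5,3)B 2/2
The smallest same-type fraction is 1/3 at (2,2), which reduces to 1/3. Any threshold above that leaves this individual unsatisfied.

1/3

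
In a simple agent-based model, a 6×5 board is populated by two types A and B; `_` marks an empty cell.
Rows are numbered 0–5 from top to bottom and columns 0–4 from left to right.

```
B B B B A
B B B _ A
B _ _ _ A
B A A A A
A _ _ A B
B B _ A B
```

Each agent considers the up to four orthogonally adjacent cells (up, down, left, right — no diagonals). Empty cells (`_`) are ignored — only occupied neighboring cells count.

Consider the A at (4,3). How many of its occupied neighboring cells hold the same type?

Occupied neighbors of (4,3): (3,3)=A, (5,3)=A, (4,4)=B.
Same type (A): 2 of 3.

2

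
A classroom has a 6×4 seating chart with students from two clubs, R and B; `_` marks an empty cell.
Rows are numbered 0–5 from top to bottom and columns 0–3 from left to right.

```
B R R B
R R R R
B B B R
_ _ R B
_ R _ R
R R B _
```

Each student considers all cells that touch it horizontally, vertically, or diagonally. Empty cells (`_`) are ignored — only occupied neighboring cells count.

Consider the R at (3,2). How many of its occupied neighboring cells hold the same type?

3

Occupied neighbors of (3,2): (2,1)=B, (2,2)=B, (2,3)=R, (3,3)=B, (4,1)=R, (4,3)=R.
Same type (R): 3 of 6.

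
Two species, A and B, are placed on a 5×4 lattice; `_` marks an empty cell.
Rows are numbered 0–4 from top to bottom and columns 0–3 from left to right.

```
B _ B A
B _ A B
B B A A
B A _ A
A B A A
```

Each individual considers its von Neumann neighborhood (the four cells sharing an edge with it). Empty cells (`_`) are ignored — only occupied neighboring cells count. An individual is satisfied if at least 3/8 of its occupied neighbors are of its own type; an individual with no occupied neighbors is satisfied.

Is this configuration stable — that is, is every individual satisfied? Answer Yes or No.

No

Row 0: (0,0)B 1/1 ok · (0,2)B 0/2 unhappy · (0,3)A 0/2 unhappy
Row 1: (1,0)B 2/2 ok · (1,2)A 1/3 unhappy · (1,3)B 0/3 unhappy
Row 2: (2,0)B 3/3 ok · (2,1)B 1/3 unhappy · (2,2)A 2/3 ok · (2,3)A 2/3 ok
Row 3: (3,0)B 1/3 unhappy · (3,1)A 0/3 unhappy · (3,3)A 2/2 ok
Row 4: (4,0)A 0/2 unhappy · (4,1)B 0/3 unhappy · (4,2)A 1/2 ok · (4,3)A 2/2 ok
For instance (0,2) has only 0/2 same-type neighbors, below 3/8.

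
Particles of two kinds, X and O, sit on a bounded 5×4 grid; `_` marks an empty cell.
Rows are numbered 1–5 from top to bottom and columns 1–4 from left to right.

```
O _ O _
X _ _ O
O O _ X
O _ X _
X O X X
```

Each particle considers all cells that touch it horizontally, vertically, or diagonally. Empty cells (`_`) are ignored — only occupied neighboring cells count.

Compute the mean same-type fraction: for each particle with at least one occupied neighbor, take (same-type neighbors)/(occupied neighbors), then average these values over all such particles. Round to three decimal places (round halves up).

(1,1)O 0/1
(1,3)O 1/1
(2,1)X 0/3
(2,4)O 1/2
(3,1)O 2/3
(3,2)O 2/4
(3,4)X 1/2
(4,1)O 3/4
(4,3)X 3/5
(5,1)X 0/2
(5,2)O 1/4
(5,3)X 2/3
(5,4)X 2/2
Sum over 13 particles: 0/1 + 1/1 + 0/3 + 1/2 + 2/3 + 2/4 + 1/2 + 3/4 + 3/5 + 0/2 + 1/4 + 2/3 + 2/2 = 193/30; mean = 193/30 ÷ 13 = 193/390 = 0.494871… → 0.495.

0.495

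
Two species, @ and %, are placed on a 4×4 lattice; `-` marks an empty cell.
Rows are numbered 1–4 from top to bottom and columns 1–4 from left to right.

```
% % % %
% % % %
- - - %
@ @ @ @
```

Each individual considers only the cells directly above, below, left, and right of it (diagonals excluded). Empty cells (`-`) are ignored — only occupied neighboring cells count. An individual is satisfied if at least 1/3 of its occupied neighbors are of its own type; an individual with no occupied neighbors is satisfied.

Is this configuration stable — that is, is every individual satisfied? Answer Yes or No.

(1,1)% 2/2 ok
(1,2)% 3/3 ok
(1,3)% 3/3 ok
(1,4)% 2/2 ok
(2,1)% 2/2 ok
(2,2)% 3/3 ok
(2,3)% 3/3 ok
(2,4)% 3/3 ok
(3,4)% 1/2 ok
(4,1)@ 1/1 ok
(4,2)@ 2/2 ok
(4,3)@ 2/2 ok
(4,4)@ 1/2 ok
All meet the threshold, so the configuration is stable.

Yes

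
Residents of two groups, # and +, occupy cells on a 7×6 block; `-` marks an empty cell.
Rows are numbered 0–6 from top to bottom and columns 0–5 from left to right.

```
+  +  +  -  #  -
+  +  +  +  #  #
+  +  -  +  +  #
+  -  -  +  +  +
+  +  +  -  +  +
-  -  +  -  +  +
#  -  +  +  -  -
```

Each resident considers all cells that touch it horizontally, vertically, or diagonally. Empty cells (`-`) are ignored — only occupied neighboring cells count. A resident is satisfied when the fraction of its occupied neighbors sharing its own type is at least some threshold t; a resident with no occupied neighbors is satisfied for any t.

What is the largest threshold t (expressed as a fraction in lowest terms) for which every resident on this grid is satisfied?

(0,0)+ 3/3
(0,1)+ 5/5
(0,2)+ 4/4
(0,4)# 2/3
(1,0)+ 5/5
(1,1)+ 7/7
(1,2)+ 6/6
(1,3)+ 4/6
(1,4)# 3/6
(1,5)# 3/4
(2,0)+ 4/4
(2,1)+ 5/5
(2,3)+ 5/6
(2,4)+ 5/8
(2,5)# 2/5
(3,0)+ 4/4
(3,3)+ 5/5
(3,4)+ 6/7
(3,5)+ 4/5
(4,0)+ 2/2
(4,1)+ 4/4
(4,2)+ 3/3
(4,4)+ 6/6
(4,5)+ 5/5
(5,2)+ 4/4
(5,4)+ 4/4
(5,5)+ 3/3
(6,0)# — no occupied neighbors
(6,2)+ 2/2
(6,3)+ 3/3
The smallest same-type fraction is 2/5 at (2,5), which reduces to 2/5. Any threshold above that leaves this resident unsatisfied.

2/5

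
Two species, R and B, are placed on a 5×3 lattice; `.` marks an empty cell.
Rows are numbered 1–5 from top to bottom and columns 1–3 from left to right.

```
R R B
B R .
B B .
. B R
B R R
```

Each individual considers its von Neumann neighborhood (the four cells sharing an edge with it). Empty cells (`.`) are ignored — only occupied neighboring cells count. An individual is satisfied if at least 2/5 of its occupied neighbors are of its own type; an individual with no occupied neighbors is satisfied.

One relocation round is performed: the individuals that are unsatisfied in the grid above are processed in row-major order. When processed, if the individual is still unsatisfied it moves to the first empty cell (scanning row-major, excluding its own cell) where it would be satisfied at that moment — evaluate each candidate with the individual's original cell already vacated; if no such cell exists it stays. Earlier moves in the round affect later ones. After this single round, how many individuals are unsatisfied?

Initially unsatisfied (in order): (1,3), (2,1), (2,2), (4,2), (5,1), (5,2).
  (1,3) → (3,3).
  (2,1) → (2,3).
  (2,2) → (1,3).
  (4,2) → (2,1).
  (5,1) → (2,2).
  (5,2): now satisfied by earlier moves; stays.
Resulting grid:
R R R
B B B
B B B
. . R
. R R
All satisfied now.

0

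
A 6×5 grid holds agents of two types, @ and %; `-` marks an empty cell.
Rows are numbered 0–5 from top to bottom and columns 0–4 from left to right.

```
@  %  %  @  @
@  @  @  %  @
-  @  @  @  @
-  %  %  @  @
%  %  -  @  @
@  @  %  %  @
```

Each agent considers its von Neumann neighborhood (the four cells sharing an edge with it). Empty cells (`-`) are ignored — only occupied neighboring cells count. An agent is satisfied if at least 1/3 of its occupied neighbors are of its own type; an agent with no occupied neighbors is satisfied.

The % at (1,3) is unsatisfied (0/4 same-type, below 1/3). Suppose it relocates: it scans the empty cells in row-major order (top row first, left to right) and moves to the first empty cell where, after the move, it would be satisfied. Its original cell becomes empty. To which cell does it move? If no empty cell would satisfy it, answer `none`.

(3,0)

Vacating (1,3). Empty cells in order:
  (2,0): 0/2 same-type → still unsatisfied.
  (3,0): 2/2 same-type → satisfied — stop here.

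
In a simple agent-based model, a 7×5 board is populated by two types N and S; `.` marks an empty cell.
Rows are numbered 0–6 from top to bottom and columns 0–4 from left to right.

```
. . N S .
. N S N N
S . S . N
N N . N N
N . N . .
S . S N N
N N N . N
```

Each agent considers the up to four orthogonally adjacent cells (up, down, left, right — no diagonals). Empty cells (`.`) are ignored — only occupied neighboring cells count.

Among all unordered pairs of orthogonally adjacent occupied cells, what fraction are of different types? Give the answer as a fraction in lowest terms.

Scan each occupied cell's neighbors to the right and below so each pair is counted once.
Row 0: N(0,2)–S(0,3)≠ N(0,2)–S(1,2)≠ S(0,3)–N(1,3)≠  → 3/3 unlike.
Row 1: N(1,1)–S(1,2)≠ S(1,2)–N(1,3)≠ S(1,2)–S(2,2)= N(1,3)–N(1,4)= N(1,4)–N(2,4)=  → 2/5 unlike.
Row 2: S(2,0)–N(3,0)≠ N(2,4)–N(3,4)=  → 1/2 unlike.
Row 3: N(3,0)–N(3,1)= N(3,0)–N(4,0)= N(3,3)–N(3,4)=  → 0/3 unlike.
Row 4: N(4,0)–S(5,0)≠ N(4,2)–S(5,2)≠  → 2/2 unlike.
Row 5: S(5,0)–N(6,0)≠ S(5,2)–N(5,3)≠ S(5,2)–N(6,2)≠ N(5,3)–N(5,4)= N(5,4)–N(6,4)=  → 3/5 unlike.
Row 6: N(6,0)–N(6,1)= N(6,1)–N(6,2)=  → 0/2 unlike.
Total adjacent occupied pairs: 22; unlike-type pairs: 11.
11/22 reduces to 1/2.

1/2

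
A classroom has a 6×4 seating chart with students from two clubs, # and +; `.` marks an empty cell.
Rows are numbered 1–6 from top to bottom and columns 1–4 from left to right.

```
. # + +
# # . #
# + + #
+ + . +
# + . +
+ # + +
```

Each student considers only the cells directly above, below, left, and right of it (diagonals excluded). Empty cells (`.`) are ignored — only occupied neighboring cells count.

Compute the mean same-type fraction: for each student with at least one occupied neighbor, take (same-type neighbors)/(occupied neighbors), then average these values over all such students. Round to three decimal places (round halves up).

0.500

Row 1: (1,2)# 1/2 · (1,3)+ 1/2 · (1,4)+ 1/2
Row 2: (2,1)# 2/2 · (2,2)# 2/3 · (2,4)# 1/2
Row 3: (3,1)# 1/3 · (3,2)+ 2/4 · (3,3)+ 1/2 · (3,4)# 1/3
Row 4: (4,1)+ 1/3 · (4,2)+ 3/3 · (4,4)+ 1/2
Row 5: (5,1)# 0/3 · (5,2)+ 1/3 · (5,4)+ 2/2
Row 6: (6,1)+ 0/2 · (6,2)# 0/3 · (6,3)+ 1/2 · (6,4)+ 2/2
Sum over 20 students: 1/2 + 1/2 + 1/2 + 2/2 + 2/3 + 1/2 + 1/3 + 2/4 + 1/2 + 1/3 + 1/3 + 3/3 + 1/2 + 0/3 + 1/3 + 2/2 + 0/2 + 0/3 + 1/2 + 2/2 = 10; mean = 10 ÷ 20 = 1/2 = 0.5 → 0.500.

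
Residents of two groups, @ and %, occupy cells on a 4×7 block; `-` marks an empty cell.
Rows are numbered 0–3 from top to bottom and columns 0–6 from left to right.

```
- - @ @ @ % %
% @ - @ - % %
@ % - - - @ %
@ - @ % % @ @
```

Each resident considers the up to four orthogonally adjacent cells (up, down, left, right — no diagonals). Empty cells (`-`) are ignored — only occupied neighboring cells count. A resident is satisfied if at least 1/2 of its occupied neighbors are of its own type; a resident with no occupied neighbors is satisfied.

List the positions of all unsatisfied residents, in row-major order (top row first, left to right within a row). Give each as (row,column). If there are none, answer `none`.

(0,2)@ 1/1 ok
(0,3)@ 3/3 ok
(0,4)@ 1/2 ok
(0,5)% 2/3 ok
(0,6)% 2/2 ok
(1,0)% 0/2 unhappy
(1,1)@ 0/2 unhappy
(1,3)@ 1/1 ok
(1,5)% 2/3 ok
(1,6)% 3/3 ok
(2,0)@ 1/3 unhappy
(2,1)% 0/2 unhappy
(2,5)@ 1/3 unhappy
(2,6)% 1/3 unhappy
(3,0)@ 1/1 ok
(3,2)@ 0/1 unhappy
(3,3)% 1/2 ok
(3,4)% 1/2 ok
(3,5)@ 2/3 ok
(3,6)@ 1/2 ok

(1,0), (1,1), (2,0), (2,1), (2,5), (2,6), (3,2)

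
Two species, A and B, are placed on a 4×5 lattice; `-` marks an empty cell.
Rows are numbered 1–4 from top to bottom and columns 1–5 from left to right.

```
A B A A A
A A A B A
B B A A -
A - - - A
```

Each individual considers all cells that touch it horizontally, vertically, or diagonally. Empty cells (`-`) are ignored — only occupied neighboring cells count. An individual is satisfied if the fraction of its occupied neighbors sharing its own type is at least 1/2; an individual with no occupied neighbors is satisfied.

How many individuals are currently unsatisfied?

6

(1,1)A 2/3 ok
(1,2)B 0/5 unhappy
(1,3)A 3/5 ok
(1,4)A 4/5 ok
(1,5)A 2/3 ok
(2,1)A 2/5 unhappy
(2,2)A 5/8 ok
(2,3)A 5/8 ok
(2,4)B 0/7 unhappy
(2,5)A 3/4 ok
(3,1)B 1/4 unhappy
(3,2)B 1/6 unhappy
(3,3)A 3/5 ok
(3,4)A 4/5 ok
(4,1)A 0/2 unhappy
(4,5)A 1/1 ok
Unsatisfied: (1,2), (2,1), (2,4), (3,1), (3,2), (4,1) — 6 in total.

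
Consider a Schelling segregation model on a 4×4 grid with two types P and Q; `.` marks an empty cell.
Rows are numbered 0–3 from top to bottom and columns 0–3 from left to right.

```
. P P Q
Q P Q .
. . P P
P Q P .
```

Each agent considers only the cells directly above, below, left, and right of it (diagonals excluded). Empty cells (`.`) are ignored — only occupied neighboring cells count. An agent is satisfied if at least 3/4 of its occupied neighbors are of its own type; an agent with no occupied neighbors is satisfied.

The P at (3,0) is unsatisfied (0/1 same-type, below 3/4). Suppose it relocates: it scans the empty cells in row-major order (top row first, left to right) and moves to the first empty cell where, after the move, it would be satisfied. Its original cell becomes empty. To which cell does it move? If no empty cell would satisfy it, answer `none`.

(3,3)

Vacating (3,0). Empty cells in order:
  (0,0): 1/2 same-type → still unsatisfied.
  (1,3): 1/3 same-type → still unsatisfied.
  (2,0): 0/1 same-type → still unsatisfied.
  (2,1): 2/3 same-type → still unsatisfied.
  (3,3): 2/2 same-type → satisfied — stop here.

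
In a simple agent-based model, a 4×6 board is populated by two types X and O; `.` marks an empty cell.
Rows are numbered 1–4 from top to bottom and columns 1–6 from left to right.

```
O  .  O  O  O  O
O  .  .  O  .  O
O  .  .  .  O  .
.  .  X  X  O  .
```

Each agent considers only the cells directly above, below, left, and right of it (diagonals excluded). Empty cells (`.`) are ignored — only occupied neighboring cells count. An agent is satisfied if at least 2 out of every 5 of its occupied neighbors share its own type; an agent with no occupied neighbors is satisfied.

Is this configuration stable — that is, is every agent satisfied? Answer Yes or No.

Yes

(1,1)O 1/1 ok
(1,3)O 1/1 ok
(1,4)O 3/3 ok
(1,5)O 2/2 ok
(1,6)O 2/2 ok
(2,1)O 2/2 ok
(2,4)O 1/1 ok
(2,6)O 1/1 ok
(3,1)O 1/1 ok
(3,5)O 1/1 ok
(4,3)X 1/1 ok
(4,4)X 1/2 ok
(4,5)O 1/2 ok
All meet the threshold, so the configuration is stable.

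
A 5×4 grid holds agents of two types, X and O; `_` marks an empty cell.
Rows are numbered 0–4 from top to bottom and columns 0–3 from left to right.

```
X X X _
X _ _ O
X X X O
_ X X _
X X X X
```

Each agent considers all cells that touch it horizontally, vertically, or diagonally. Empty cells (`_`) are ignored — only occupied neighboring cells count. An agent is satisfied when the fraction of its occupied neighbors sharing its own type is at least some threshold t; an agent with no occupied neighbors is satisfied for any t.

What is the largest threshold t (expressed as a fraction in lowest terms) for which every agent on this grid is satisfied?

(0,0)X 2/2
(0,1)X 3/3
(0,2)X 1/2
(1,0)X 4/4
(1,3)O 1/3
(2,0)X 3/3
(2,1)X 5/5
(2,2)X 3/5
(2,3)O 1/3
(3,1)X 7/7
(3,2)X 6/7
(4,0)X 2/2
(4,1)X 4/4
(4,2)X 4/4
(4,3)X 2/2
The smallest same-type fraction is 1/3 at (1,3), which reduces to 1/3. Any threshold above that leaves this agent unsatisfied.

1/3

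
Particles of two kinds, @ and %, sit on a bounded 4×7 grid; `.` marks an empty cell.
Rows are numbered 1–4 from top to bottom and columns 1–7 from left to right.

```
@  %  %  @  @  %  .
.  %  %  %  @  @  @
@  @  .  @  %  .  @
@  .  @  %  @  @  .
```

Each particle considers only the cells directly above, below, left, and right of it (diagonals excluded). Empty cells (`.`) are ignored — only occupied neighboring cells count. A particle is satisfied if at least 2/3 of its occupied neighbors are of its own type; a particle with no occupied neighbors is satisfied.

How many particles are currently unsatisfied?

11

Row 1: (1,1)@ 0/1 not · (1,2)% 2/3 satisfied · (1,3)% 2/3 satisfied · (1,4)@ 1/3 not · (1,5)@ 2/3 satisfied · (1,6)% 0/2 not
Row 2: (2,2)% 2/3 satisfied · (2,3)% 3/3 satisfied · (2,4)% 1/4 not · (2,5)@ 2/4 not · (2,6)@ 2/3 satisfied · (2,7)@ 2/2 satisfied
Row 3: (3,1)@ 2/2 satisfied · (3,2)@ 1/2 not · (3,4)@ 0/3 not · (3,5)% 0/3 not · (3,7)@ 1/1 satisfied
Row 4: (4,1)@ 1/1 satisfied · (4,3)@ 0/1 not · (4,4)% 0/3 not · (4,5)@ 1/3 not · (4,6)@ 1/1 satisfied
Unsatisfied: (1,1), (1,4), (1,6), (2,4), (2,5), (3,2), (3,4), (3,5), (4,3), (4,4), (4,5) — 11 in total.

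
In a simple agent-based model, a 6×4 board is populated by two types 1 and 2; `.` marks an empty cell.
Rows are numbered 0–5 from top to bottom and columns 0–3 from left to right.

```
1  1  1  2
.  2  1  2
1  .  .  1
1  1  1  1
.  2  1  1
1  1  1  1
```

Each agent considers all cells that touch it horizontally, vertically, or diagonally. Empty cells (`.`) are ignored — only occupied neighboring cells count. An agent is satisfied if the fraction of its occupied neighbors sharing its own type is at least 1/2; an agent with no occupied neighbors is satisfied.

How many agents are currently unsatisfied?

Row 0: (0,0)1 1/2 ok · (0,1)1 3/4 ok · (0,2)1 2/5 unhappy · (0,3)2 1/3 unhappy
Row 1: (1,1)2 0/5 unhappy · (1,2)1 3/6 ok · (1,3)2 1/4 unhappy
Row 2: (2,0)1 2/3 ok · (2,3)1 3/4 ok
Row 3: (3,0)1 2/3 ok · (3,1)1 4/5 ok · (3,2)1 5/6 ok · (3,3)1 4/4 ok
Row 4: (4,1)2 0/7 unhappy · (4,2)1 7/8 ok · (4,3)1 5/5 ok
Row 5: (5,0)1 1/2 ok · (5,1)1 3/4 ok · (5,2)1 4/5 ok · (5,3)1 3/3 ok
Unsatisfied: (0,2), (0,3), (1,1), (1,3), (4,1) — 5 in total.

5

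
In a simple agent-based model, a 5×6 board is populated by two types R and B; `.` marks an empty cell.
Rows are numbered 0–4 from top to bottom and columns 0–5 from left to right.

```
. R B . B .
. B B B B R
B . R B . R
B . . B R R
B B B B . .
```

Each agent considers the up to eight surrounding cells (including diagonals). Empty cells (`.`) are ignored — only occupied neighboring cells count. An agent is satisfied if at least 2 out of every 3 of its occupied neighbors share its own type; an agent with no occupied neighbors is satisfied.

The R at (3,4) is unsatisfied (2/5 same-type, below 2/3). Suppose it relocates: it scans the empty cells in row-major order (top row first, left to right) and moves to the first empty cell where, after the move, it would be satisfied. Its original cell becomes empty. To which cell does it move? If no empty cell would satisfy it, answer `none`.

(4,5)

Vacating (3,4). Empty cells in order:
  (0,0): 1/2 same-type → still unsatisfied.
  (0,3): 0/5 same-type → still unsatisfied.
  (0,5): 1/3 same-type → still unsatisfied.
  (1,0): 1/3 same-type → still unsatisfied.
  (2,1): 1/5 same-type → still unsatisfied.
  (2,4): 3/7 same-type → still unsatisfied.
  (3,1): 1/6 same-type → still unsatisfied.
  (3,2): 1/6 same-type → still unsatisfied.
  (4,4): 1/3 same-type → still unsatisfied.
  (4,5): 1/1 same-type → satisfied — stop here.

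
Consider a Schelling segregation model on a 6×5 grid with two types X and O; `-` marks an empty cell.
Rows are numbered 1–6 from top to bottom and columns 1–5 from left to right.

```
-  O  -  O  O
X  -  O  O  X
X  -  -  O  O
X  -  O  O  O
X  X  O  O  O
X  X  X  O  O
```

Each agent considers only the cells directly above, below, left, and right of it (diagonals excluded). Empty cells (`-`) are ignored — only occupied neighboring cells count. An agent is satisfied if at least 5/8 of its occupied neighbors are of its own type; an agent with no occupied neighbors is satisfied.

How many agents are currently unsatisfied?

(1,2)O 0/0 satisfied
(1,4)O 2/2 satisfied
(1,5)O 1/2 not
(2,1)X 1/1 satisfied
(2,3)O 1/1 satisfied
(2,4)O 3/4 satisfied
(2,5)X 0/3 not
(3,1)X 2/2 satisfied
(3,4)O 3/3 satisfied
(3,5)O 2/3 satisfied
(4,1)X 2/2 satisfied
(4,3)O 2/2 satisfied
(4,4)O 4/4 satisfied
(4,5)O 3/3 satisfied
(5,1)X 3/3 satisfied
(5,2)X 2/3 satisfied
(5,3)O 2/4 not
(5,4)O 4/4 satisfied
(5,5)O 3/3 satisfied
(6,1)X 2/2 satisfied
(6,2)X 3/3 satisfied
(6,3)X 1/3 not
(6,4)O 2/3 satisfied
(6,5)O 2/2 satisfied
Unsatisfied: (1,5), (2,5), (5,3), (6,3) — 4 in total.

4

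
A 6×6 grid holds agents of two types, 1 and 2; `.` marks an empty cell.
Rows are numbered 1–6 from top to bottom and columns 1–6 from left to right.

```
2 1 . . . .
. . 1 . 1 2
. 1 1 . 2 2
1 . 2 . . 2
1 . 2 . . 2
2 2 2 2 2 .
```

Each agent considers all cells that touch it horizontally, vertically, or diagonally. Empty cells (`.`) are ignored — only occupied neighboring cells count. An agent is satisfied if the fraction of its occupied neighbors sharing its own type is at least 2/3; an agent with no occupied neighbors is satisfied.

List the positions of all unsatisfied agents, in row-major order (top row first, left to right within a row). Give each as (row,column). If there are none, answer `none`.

Row 1: (1,1)2 0/1 unhappy · (1,2)1 1/2 unhappy
Row 2: (2,3)1 3/3 ok · (2,5)1 0/3 unhappy · (2,6)2 2/3 ok
Row 3: (3,2)1 3/4 ok · (3,3)1 2/3 ok · (3,5)2 3/4 ok · (3,6)2 3/4 ok
Row 4: (4,1)1 2/2 ok · (4,3)2 1/3 unhappy · (4,6)2 3/3 ok
Row 5: (5,1)1 1/3 unhappy · (5,3)2 4/4 ok · (5,6)2 2/2 ok
Row 6: (6,1)2 1/2 unhappy · (6,2)2 3/4 ok · (6,3)2 3/3 ok · (6,4)2 3/3 ok · (6,5)2 2/2 ok

(1,1), (1,2), (2,5), (4,3), (5,1), (6,1)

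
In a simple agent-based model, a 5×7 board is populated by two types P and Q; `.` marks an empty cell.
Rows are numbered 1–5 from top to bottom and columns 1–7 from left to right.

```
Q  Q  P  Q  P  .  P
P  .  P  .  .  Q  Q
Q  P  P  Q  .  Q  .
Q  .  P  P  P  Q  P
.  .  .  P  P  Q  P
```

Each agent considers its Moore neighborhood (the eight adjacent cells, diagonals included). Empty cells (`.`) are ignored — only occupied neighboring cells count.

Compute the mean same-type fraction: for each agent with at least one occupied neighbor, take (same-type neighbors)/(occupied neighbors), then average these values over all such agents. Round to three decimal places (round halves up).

(1,1)Q 1/2
(1,2)Q 1/4
(1,3)P 1/3
(1,4)Q 0/3
(1,5)P 0/2
(1,7)P 0/2
(2,1)P 1/4
(2,3)P 3/6
(2,6)Q 2/4
(2,7)Q 2/3
(3,1)Q 1/3
(3,2)P 4/6
(3,3)P 4/5
(3,4)Q 0/5
(3,6)Q 3/5
(4,1)Q 1/2
(4,3)P 4/5
(4,4)P 5/6
(4,5)P 3/7
(4,6)Q 2/6
(4,7)P 1/4
(5,4)P 4/4
(5,5)P 3/5
(5,6)Q 1/5
(5,7)P 1/3
Sum over 25 agents: 1/2 + 1/4 + 1/3 + 0/3 + 0/2 + 0/2 + 1/4 + 3/6 + 2/4 + 2/3 + 1/3 + 4/6 + 4/5 + 0/5 + 3/5 + 1/2 + 4/5 + 5/6 + 3/7 + 2/6 + 1/4 + 4/4 + 3/5 + 1/5 + 1/3 = 299/28; mean = 299/28 ÷ 25 = 299/700 = 0.427142… → 0.427.

0.427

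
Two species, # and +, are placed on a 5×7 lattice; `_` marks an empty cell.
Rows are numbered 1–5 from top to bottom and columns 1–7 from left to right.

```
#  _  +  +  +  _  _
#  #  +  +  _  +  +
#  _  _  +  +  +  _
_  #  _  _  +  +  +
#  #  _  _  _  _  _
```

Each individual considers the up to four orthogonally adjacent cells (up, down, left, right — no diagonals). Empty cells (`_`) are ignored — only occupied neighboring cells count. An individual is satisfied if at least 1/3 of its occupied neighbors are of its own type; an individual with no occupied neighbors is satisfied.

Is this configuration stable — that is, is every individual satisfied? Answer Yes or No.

Yes

(1,1)# 1/1 satisfied
(1,3)+ 2/2 satisfied
(1,4)+ 3/3 satisfied
(1,5)+ 1/1 satisfied
(2,1)# 3/3 satisfied
(2,2)# 1/2 satisfied
(2,3)+ 2/3 satisfied
(2,4)+ 3/3 satisfied
(2,6)+ 2/2 satisfied
(2,7)+ 1/1 satisfied
(3,1)# 1/1 satisfied
(3,4)+ 2/2 satisfied
(3,5)+ 3/3 satisfied
(3,6)+ 3/3 satisfied
(4,2)# 1/1 satisfied
(4,5)+ 2/2 satisfied
(4,6)+ 3/3 satisfied
(4,7)+ 1/1 satisfied
(5,1)# 1/1 satisfied
(5,2)# 2/2 satisfied
All meet the threshold, so the configuration is stable.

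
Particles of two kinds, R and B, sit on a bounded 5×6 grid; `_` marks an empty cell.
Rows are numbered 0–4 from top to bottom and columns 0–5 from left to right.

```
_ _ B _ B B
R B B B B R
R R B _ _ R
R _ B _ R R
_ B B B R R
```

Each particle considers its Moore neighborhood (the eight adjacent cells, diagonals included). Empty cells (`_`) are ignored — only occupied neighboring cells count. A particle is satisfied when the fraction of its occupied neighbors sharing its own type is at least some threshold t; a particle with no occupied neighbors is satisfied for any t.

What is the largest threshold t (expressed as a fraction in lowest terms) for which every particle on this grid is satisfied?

1/4

(0,2)B 3/3
(0,4)B 3/4
(0,5)B 2/3
(1,0)R 2/3
(1,1)B 3/6
(1,2)B 4/5
(1,3)B 5/5
(1,4)B 3/5
(1,5)R 1/4
(2,0)R 3/4
(2,1)R 3/7
(2,2)B 4/5
(2,5)R 3/4
(3,0)R 2/3
(3,2)B 4/5
(3,4)R 4/5
(3,5)R 4/4
(4,1)B 2/3
(4,2)B 3/3
(4,3)B 2/4
(4,4)R 3/4
(4,5)R 3/3
The smallest same-type fraction is 1/4 at (1,5), which reduces to 1/4. Any threshold above that leaves this particle unsatisfied.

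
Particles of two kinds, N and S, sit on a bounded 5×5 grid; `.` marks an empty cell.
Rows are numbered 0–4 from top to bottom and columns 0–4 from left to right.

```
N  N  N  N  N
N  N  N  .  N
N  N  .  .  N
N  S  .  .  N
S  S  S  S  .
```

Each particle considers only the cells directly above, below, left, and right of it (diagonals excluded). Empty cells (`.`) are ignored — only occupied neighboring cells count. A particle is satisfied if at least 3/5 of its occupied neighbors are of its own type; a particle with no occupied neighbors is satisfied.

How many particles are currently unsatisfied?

(0,0)N 2/2 satisfied
(0,1)N 3/3 satisfied
(0,2)N 3/3 satisfied
(0,3)N 2/2 satisfied
(0,4)N 2/2 satisfied
(1,0)N 3/3 satisfied
(1,1)N 4/4 satisfied
(1,2)N 2/2 satisfied
(1,4)N 2/2 satisfied
(2,0)N 3/3 satisfied
(2,1)N 2/3 satisfied
(2,4)N 2/2 satisfied
(3,0)N 1/3 not
(3,1)S 1/3 not
(3,4)N 1/1 satisfied
(4,0)S 1/2 not
(4,1)S 3/3 satisfied
(4,2)S 2/2 satisfied
(4,3)S 1/1 satisfied
Unsatisfied: (3,0), (3,1), (4,0) — 3 in total.

3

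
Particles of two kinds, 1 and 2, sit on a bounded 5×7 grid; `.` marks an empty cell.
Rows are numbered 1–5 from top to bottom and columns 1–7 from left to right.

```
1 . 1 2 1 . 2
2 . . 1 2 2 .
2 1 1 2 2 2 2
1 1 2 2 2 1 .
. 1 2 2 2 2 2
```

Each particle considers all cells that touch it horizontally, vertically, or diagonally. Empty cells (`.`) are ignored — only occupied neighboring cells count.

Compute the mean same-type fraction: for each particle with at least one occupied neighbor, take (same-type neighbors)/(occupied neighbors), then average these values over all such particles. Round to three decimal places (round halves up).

Row 1: (1,1)1 0/1 · (1,3)1 1/2 · (1,4)2 1/4 · (1,5)1 1/4 · (1,7)2 1/1
Row 2: (2,1)2 1/3 · (2,4)1 3/7 · (2,5)2 5/7 · (2,6)2 5/6
Row 3: (3,1)2 1/4 · (3,2)1 3/6 · (3,3)1 3/6 · (3,4)2 5/7 · (3,5)2 6/8 · (3,6)2 5/6 · (3,7)2 2/3
Row 4: (4,1)1 3/4 · (4,2)1 4/7 · (4,3)2 4/8 · (4,4)2 7/8 · (4,5)2 7/8 · (4,6)1 0/7
Row 5: (5,2)1 2/4 · (5,3)2 3/5 · (5,4)2 5/5 · (5,5)2 4/5 · (5,6)2 3/4 · (5,7)2 1/2
Sum over 28 particles: 0/1 + 1/2 + 1/4 + 1/4 + 1/1 + 1/3 + 3/7 + 5/7 + 5/6 + 1/4 + 3/6 + 3/6 + 5/7 + 6/8 + 5/6 + 2/3 + 3/4 + 4/7 + 4/8 + 7/8 + 7/8 + 0/7 + 2/4 + 3/5 + 5/5 + 4/5 + 3/4 + 1/2 = 6823/420; mean = 6823/420 ÷ 28 = 6823/11760 = 0.580187… → 0.580.

0.580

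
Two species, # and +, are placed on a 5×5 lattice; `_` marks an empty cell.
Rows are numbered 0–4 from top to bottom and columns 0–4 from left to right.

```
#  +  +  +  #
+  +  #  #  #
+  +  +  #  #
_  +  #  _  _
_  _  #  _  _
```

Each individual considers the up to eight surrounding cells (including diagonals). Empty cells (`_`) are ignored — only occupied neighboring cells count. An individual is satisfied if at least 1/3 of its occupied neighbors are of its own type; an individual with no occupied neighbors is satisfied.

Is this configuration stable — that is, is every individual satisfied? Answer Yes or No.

(0,0)# 0/3 ✗
(0,1)+ 3/5 ✓
(0,2)+ 3/5 ✓
(0,3)+ 1/5 ✗
(0,4)# 2/3 ✓
(1,0)+ 4/5 ✓
(1,1)+ 6/8 ✓
(1,2)# 2/8 ✗
(1,3)# 5/8 ✓
(1,4)# 4/5 ✓
(2,0)+ 4/4 ✓
(2,1)+ 5/7 ✓
(2,2)+ 3/7 ✓
(2,3)# 5/6 ✓
(2,4)# 3/3 ✓
(3,1)+ 3/5 ✓
(3,2)# 2/5 ✓
(4,2)# 1/2 ✓
For instance (0,0) has only 0/3 same-type neighbors, below 1/3.

No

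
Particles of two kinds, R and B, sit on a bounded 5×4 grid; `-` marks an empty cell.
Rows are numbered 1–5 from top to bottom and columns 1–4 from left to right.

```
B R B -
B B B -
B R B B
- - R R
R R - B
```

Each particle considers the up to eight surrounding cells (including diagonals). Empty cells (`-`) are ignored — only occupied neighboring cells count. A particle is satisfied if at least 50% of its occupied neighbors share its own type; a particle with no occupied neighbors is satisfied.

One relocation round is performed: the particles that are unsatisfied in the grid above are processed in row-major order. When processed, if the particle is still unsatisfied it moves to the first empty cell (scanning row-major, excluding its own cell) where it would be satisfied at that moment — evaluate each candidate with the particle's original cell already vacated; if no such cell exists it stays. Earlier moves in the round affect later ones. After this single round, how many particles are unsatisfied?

Initially unsatisfied (in order): (1,2), (3,2), (4,4), (5,4).
  (1,2) → (4,1).
  (3,2) → (4,2).
  (4,4) → (5,3).
  (5,4) → (1,2).
Resulting grid:
B B B -
B B B -
B - B B
R R R -
R R R -
All satisfied now.

0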